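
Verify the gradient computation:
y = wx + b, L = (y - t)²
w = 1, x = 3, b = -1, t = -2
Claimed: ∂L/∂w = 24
Correct

y = (1)(3) + -1 = 2
∂L/∂y = 2(y - t) = 2(2 - -2) = 8
∂y/∂w = x = 3
∂L/∂w = 8 × 3 = 24

Claimed value: 24
Correct: The correct gradient is 24.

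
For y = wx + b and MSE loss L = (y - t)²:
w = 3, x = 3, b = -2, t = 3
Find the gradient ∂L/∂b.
∂L/∂b = 8

y = wx + b = (3)(3) + -2 = 7
∂L/∂y = 2(y - t) = 2(7 - 3) = 8
∂y/∂b = 1
∂L/∂b = ∂L/∂y · ∂y/∂b = 8 × 1 = 8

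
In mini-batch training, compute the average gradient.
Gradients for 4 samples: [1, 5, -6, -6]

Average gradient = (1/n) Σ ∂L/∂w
Average gradient = -1.5

Average = (1/4)(1 + 5 + -6 + -6) = -6/4 = -1.5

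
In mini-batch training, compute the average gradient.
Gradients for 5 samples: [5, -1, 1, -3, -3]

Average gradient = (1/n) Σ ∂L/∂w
Average gradient = -0.2

Average = (1/5)(5 + -1 + 1 + -3 + -3) = -1/5 = -0.2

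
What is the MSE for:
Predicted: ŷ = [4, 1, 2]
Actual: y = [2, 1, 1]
MSE = 1.667

MSE = (1/3)((4-2)² + (1-1)² + (2-1)²) = (1/3)(4 + 0 + 1) = 1.667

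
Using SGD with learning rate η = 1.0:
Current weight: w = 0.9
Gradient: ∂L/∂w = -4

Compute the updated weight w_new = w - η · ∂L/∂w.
w_new = 4.9

w_new = w - η·∂L/∂w = 0.9 - 1.0×(-4) = 0.9 - (-4) = 4.9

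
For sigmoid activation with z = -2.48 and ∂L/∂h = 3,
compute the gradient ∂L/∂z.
∂L/∂z = 0.2139

σ(-2.48) = 0.07727
σ'(-2.48) = σ(-2.48)(1 - σ(-2.48)) = 0.07727 × 0.9227 = 0.0713
∂L/∂z = ∂L/∂h · σ'(z) = 3 × 0.0713 = 0.2139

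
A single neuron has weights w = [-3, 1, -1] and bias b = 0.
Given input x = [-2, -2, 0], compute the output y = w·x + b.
y = 4

y = (-3)(-2) + (1)(-2) + (-1)(0) + 0 = 4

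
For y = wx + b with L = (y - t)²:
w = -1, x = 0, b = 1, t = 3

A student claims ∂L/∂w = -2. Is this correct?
Incorrect

y = (-1)(0) + 1 = 1
∂L/∂y = 2(y - t) = 2(1 - 3) = -4
∂y/∂w = x = 0
∂L/∂w = -4 × 0 = 0

Claimed value: -2
Incorrect: The correct gradient is 0.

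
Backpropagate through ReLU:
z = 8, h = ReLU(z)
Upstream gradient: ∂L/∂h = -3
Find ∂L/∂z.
∂L/∂z = -3

h = ReLU(8) = 8
Since z > 0: ∂h/∂z = 1
∂L/∂z = ∂L/∂h · ∂h/∂z = -3 × 1 = -3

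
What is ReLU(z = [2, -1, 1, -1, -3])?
h = [2, 0, 1, 0, 0]

ReLU applied element-wise: max(0,2)=2, max(0,-1)=0, max(0,1)=1, max(0,-1)=0, max(0,-3)=0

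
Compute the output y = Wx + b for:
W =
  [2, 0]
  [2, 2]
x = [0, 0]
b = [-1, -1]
y = [-1, -1]

Wx = [2×0 + 0×0, 2×0 + 2×0]
   = [0, 0]
y = Wx + b = [0 + -1, 0 + -1] = [-1, -1]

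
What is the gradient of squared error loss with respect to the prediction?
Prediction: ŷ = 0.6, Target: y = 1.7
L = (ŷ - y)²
∂L/∂ŷ = -2.2

∂L/∂ŷ = 2(ŷ - y) = 2(0.6 - 1.7) = 2(-1.1) = -2.2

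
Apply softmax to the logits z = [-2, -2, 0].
p = [0.1065, 0.1065, 0.787]

exp(z) = [0.1353, 0.1353, 1]
Sum = 1.271
p = [0.1065, 0.1065, 0.787]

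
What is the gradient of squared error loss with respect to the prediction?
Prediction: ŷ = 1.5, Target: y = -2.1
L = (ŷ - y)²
∂L/∂ŷ = 7.2

∂L/∂ŷ = 2(ŷ - y) = 2(1.5 - -2.1) = 2(3.6) = 7.2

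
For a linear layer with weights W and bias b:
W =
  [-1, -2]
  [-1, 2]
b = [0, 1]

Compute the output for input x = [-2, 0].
y = [2, 3]

Wx = [-1×-2 + -2×0, -1×-2 + 2×0]
   = [2, 2]
y = Wx + b = [2 + 0, 2 + 1] = [2, 3]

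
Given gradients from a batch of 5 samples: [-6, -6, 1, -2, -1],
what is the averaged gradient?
Average gradient = -2.8

Average = (1/5)(-6 + -6 + 1 + -2 + -1) = -14/5 = -2.8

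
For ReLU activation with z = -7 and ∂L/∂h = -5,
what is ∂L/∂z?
∂L/∂z = 0

h = ReLU(-7) = 0
Since z < 0: ∂h/∂z = 0
∂L/∂z = ∂L/∂h · ∂h/∂z = -5 × 0 = 0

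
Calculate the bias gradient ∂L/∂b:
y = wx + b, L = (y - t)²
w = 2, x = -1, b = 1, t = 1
∂L/∂b = -4

y = wx + b = (2)(-1) + 1 = -1
∂L/∂y = 2(y - t) = 2(-1 - 1) = -4
∂y/∂b = 1
∂L/∂b = ∂L/∂y · ∂y/∂b = -4 × 1 = -4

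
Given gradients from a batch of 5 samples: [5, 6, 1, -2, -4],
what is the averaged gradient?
Average gradient = 1.2

Average = (1/5)(5 + 6 + 1 + -2 + -4) = 6/5 = 1.2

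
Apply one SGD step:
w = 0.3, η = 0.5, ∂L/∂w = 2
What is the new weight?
w_new = -0.7

w_new = w - η·∂L/∂w = 0.3 - 0.5×(2) = 0.3 - (1) = -0.7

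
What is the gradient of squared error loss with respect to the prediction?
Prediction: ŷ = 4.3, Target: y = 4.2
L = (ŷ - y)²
∂L/∂ŷ = 0.2

∂L/∂ŷ = 2(ŷ - y) = 2(4.3 - 4.2) = 2(0.1) = 0.2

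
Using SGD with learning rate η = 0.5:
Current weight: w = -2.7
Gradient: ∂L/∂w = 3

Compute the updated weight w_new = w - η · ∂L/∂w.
w_new = -4.2

w_new = w - η·∂L/∂w = -2.7 - 0.5×(3) = -2.7 - (1.5) = -4.2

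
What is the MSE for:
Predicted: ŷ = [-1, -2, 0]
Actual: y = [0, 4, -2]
MSE = 13.67

MSE = (1/3)((-1-0)² + (-2-4)² + (0--2)²) = (1/3)(1 + 36 + 4) = 13.67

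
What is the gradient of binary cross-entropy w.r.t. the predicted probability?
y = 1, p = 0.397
∂L/∂p = -2.519

∂L/∂p = -y/p + (1-y)/(1-p) = -1/0.397 + 0 = -2.519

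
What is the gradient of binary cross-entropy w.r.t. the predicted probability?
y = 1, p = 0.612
∂L/∂p = -1.634

∂L/∂p = -y/p + (1-y)/(1-p) = -1/0.612 + 0 = -1.634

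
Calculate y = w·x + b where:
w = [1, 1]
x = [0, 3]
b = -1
y = 2

y = (1)(0) + (1)(3) + -1 = 2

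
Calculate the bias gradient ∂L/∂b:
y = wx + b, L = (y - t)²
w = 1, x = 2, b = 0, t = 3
∂L/∂b = -2

y = wx + b = (1)(2) + 0 = 2
∂L/∂y = 2(y - t) = 2(2 - 3) = -2
∂y/∂b = 1
∂L/∂b = ∂L/∂y · ∂y/∂b = -2 × 1 = -2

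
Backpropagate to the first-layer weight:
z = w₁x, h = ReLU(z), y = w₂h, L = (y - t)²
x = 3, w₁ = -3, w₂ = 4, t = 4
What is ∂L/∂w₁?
∂L/∂w₁ = 0

Forward pass:
z = w₁x = -3×3 = -9
h = ReLU(-9) = 0
y = w₂h = 4×0 = 0

Backward pass:
∂L/∂y = 2(y - t) = 2(0 - 4) = -8
∂y/∂h = w₂ = 4
∂h/∂z = 0 (ReLU derivative)
∂z/∂w₁ = x = 3

∂L/∂w₁ = -8 × 4 × 0 × 3 = 0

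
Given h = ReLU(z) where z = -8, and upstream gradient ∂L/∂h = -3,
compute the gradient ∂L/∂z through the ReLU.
∂L/∂z = 0

h = ReLU(-8) = 0
Since z < 0: ∂h/∂z = 0
∂L/∂z = ∂L/∂h · ∂h/∂z = -3 × 0 = 0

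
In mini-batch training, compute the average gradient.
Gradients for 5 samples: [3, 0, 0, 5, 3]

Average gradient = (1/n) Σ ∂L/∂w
Average gradient = 2.2

Average = (1/5)(3 + 0 + 0 + 5 + 3) = 11/5 = 2.2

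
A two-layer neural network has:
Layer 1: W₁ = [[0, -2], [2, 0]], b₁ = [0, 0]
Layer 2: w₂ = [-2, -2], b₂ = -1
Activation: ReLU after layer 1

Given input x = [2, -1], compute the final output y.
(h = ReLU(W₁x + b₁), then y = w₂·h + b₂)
y = -13

Layer 1 pre-activation: z₁ = [2, 4]
After ReLU: h = [2, 4]
Layer 2 output: y = -2×2 + -2×4 + -1 = -13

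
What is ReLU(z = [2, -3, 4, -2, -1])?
h = [2, 0, 4, 0, 0]

ReLU applied element-wise: max(0,2)=2, max(0,-3)=0, max(0,4)=4, max(0,-2)=0, max(0,-1)=0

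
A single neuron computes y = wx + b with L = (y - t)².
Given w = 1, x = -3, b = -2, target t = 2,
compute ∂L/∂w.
∂L/∂w = 42

y = wx + b = (1)(-3) + -2 = -5
∂L/∂y = 2(y - t) = 2(-5 - 2) = -14
∂y/∂w = x = -3
∂L/∂w = ∂L/∂y · ∂y/∂w = -14 × -3 = 42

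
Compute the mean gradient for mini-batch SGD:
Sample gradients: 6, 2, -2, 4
Average gradient = 2.5

Average = (1/4)(6 + 2 + -2 + 4) = 10/4 = 2.5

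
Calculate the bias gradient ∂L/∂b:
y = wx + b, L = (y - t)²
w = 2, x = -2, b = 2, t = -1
∂L/∂b = -2

y = wx + b = (2)(-2) + 2 = -2
∂L/∂y = 2(y - t) = 2(-2 - -1) = -2
∂y/∂b = 1
∂L/∂b = ∂L/∂y · ∂y/∂b = -2 × 1 = -2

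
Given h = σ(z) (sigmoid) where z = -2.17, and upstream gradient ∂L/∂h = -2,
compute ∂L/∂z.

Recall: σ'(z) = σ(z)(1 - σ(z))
∂L/∂z = -0.184

σ(-2.17) = 0.1025
σ'(-2.17) = σ(-2.17)(1 - σ(-2.17)) = 0.1025 × 0.8975 = 0.09198
∂L/∂z = ∂L/∂h · σ'(z) = -2 × 0.09198 = -0.184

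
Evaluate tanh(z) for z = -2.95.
-0.9945

tanh(-2.95) = (e^(-2.95) - e^(2.95))/(e^(-2.95) + e^(2.95)) = -0.9945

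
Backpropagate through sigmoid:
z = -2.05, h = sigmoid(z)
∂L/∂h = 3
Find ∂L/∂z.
∂L/∂z = 0.3031

σ(-2.05) = 0.1141
σ'(-2.05) = σ(-2.05)(1 - σ(-2.05)) = 0.1141 × 0.8859 = 0.101
∂L/∂z = ∂L/∂h · σ'(z) = 3 × 0.101 = 0.3031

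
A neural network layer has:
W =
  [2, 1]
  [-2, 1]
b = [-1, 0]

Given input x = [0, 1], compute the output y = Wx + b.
y = [0, 1]

Wx = [2×0 + 1×1, -2×0 + 1×1]
   = [1, 1]
y = Wx + b = [1 + -1, 1 + 0] = [0, 1]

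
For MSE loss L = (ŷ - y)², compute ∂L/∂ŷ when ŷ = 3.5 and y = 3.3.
∂L/∂ŷ = 0.4

∂L/∂ŷ = 2(ŷ - y) = 2(3.5 - 3.3) = 2(0.2) = 0.4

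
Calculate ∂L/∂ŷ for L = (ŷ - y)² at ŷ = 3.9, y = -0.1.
∂L/∂ŷ = 8.0

∂L/∂ŷ = 2(ŷ - y) = 2(3.9 - -0.1) = 2(4.0) = 8.0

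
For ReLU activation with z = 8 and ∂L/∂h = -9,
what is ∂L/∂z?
∂L/∂z = -9

h = ReLU(8) = 8
Since z > 0: ∂h/∂z = 1
∂L/∂z = ∂L/∂h · ∂h/∂z = -9 × 1 = -9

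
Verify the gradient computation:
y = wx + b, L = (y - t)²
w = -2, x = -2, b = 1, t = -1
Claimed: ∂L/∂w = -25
Incorrect

y = (-2)(-2) + 1 = 5
∂L/∂y = 2(y - t) = 2(5 - -1) = 12
∂y/∂w = x = -2
∂L/∂w = 12 × -2 = -24

Claimed value: -25
Incorrect: The correct gradient is -24.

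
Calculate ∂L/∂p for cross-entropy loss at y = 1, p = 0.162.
∂L/∂p = -6.173

∂L/∂p = -y/p + (1-y)/(1-p) = -1/0.162 + 0 = -6.173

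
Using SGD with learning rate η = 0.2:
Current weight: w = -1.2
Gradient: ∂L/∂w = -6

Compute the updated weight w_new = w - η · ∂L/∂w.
w_new = 0

w_new = w - η·∂L/∂w = -1.2 - 0.2×(-6) = -1.2 - (-1.2) = 0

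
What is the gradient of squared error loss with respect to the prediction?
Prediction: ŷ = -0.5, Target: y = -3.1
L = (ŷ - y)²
∂L/∂ŷ = 5.2

∂L/∂ŷ = 2(ŷ - y) = 2(-0.5 - -3.1) = 2(2.6) = 5.2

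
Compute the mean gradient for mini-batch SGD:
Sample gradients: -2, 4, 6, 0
Average gradient = 2

Average = (1/4)(-2 + 4 + 6 + 0) = 8/4 = 2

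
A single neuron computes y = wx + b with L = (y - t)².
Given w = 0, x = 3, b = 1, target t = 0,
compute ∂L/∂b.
∂L/∂b = 2

y = wx + b = (0)(3) + 1 = 1
∂L/∂y = 2(y - t) = 2(1 - 0) = 2
∂y/∂b = 1
∂L/∂b = ∂L/∂y · ∂y/∂b = 2 × 1 = 2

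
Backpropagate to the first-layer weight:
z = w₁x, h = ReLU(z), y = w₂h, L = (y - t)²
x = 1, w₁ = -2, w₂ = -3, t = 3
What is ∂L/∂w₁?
∂L/∂w₁ = 0

Forward pass:
z = w₁x = -2×1 = -2
h = ReLU(-2) = 0
y = w₂h = -3×0 = 0

Backward pass:
∂L/∂y = 2(y - t) = 2(0 - 3) = -6
∂y/∂h = w₂ = -3
∂h/∂z = 0 (ReLU derivative)
∂z/∂w₁ = x = 1

∂L/∂w₁ = -6 × -3 × 0 × 1 = 0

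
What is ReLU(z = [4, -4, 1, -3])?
h = [4, 0, 1, 0]

ReLU applied element-wise: max(0,4)=4, max(0,-4)=0, max(0,1)=1, max(0,-3)=0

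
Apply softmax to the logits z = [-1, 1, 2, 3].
p = [0.012, 0.0889, 0.2418, 0.6572]

exp(z) = [0.3679, 2.718, 7.389, 20.09]
Sum = 30.56
p = [0.012, 0.0889, 0.2418, 0.6572]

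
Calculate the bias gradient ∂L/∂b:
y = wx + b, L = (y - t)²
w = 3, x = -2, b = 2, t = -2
∂L/∂b = -4

y = wx + b = (3)(-2) + 2 = -4
∂L/∂y = 2(y - t) = 2(-4 - -2) = -4
∂y/∂b = 1
∂L/∂b = ∂L/∂y · ∂y/∂b = -4 × 1 = -4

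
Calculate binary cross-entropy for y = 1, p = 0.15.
L = 1.897

L = -1·log(0.15) - 0·log(0.85) = -log(0.15) = 1.897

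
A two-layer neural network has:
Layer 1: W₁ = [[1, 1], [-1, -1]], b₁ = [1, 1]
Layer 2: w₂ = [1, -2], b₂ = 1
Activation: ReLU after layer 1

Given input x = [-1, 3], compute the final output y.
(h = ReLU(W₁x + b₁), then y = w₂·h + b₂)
y = 4

Layer 1 pre-activation: z₁ = [3, -1]
After ReLU: h = [3, 0]
Layer 2 output: y = 1×3 + -2×0 + 1 = 4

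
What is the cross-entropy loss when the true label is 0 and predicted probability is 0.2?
L = 0.2231

L = -0·log(0.2) - 1·log(0.8) = -log(0.8) = 0.2231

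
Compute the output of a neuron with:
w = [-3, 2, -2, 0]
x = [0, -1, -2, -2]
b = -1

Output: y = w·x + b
y = 1

y = (-3)(0) + (2)(-1) + (-2)(-2) + (0)(-2) + -1 = 1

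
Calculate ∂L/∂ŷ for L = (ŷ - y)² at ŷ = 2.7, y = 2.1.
∂L/∂ŷ = 1.2

∂L/∂ŷ = 2(ŷ - y) = 2(2.7 - 2.1) = 2(0.6) = 1.2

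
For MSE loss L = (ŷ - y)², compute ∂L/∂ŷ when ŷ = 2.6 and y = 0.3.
∂L/∂ŷ = 4.6

∂L/∂ŷ = 2(ŷ - y) = 2(2.6 - 0.3) = 2(2.3) = 4.6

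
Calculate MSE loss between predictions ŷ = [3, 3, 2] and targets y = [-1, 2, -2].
MSE = 11

MSE = (1/3)((3--1)² + (3-2)² + (2--2)²) = (1/3)(16 + 1 + 16) = 11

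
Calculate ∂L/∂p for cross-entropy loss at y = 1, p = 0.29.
∂L/∂p = -3.448

∂L/∂p = -y/p + (1-y)/(1-p) = -1/0.29 + 0 = -3.448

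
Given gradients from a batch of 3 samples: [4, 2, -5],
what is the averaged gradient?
Average gradient = 0.3333

Average = (1/3)(4 + 2 + -5) = 1/3 = 0.3333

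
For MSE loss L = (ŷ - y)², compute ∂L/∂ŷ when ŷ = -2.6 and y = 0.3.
∂L/∂ŷ = -5.8

∂L/∂ŷ = 2(ŷ - y) = 2(-2.6 - 0.3) = 2(-2.9) = -5.8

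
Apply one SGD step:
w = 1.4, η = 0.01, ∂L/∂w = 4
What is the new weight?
w_new = 1.36

w_new = w - η·∂L/∂w = 1.4 - 0.01×(4) = 1.4 - (0.04) = 1.36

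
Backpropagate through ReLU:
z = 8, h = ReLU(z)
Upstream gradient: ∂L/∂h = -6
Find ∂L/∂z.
∂L/∂z = -6

h = ReLU(8) = 8
Since z > 0: ∂h/∂z = 1
∂L/∂z = ∂L/∂h · ∂h/∂z = -6 × 1 = -6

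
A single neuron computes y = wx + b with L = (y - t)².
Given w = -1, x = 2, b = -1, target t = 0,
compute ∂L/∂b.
∂L/∂b = -6

y = wx + b = (-1)(2) + -1 = -3
∂L/∂y = 2(y - t) = 2(-3 - 0) = -6
∂y/∂b = 1
∂L/∂b = ∂L/∂y · ∂y/∂b = -6 × 1 = -6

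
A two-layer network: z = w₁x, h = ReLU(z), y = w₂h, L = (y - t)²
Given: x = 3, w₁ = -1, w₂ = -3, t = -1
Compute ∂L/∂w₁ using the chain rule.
∂L/∂w₁ = 0

Forward pass:
z = w₁x = -1×3 = -3
h = ReLU(-3) = 0
y = w₂h = -3×0 = 0

Backward pass:
∂L/∂y = 2(y - t) = 2(0 - -1) = 2
∂y/∂h = w₂ = -3
∂h/∂z = 0 (ReLU derivative)
∂z/∂w₁ = x = 3

∂L/∂w₁ = 2 × -3 × 0 × 3 = 0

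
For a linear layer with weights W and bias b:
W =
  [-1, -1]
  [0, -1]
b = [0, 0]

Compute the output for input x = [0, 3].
y = [-3, -3]

Wx = [-1×0 + -1×3, 0×0 + -1×3]
   = [-3, -3]
y = Wx + b = [-3 + 0, -3 + 0] = [-3, -3]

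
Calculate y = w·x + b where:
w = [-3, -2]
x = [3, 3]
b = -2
y = -17

y = (-3)(3) + (-2)(3) + -2 = -17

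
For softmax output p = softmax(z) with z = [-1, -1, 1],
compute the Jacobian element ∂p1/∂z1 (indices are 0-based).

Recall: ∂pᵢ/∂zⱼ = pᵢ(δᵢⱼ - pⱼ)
∂p1/∂z1 = 0.09516

p = softmax(z) = [0.1065, 0.1065, 0.787]
p1 = 0.1065

∂p1/∂z1 = p1(1 - p1) = 0.1065 × (1 - 0.1065) = 0.09516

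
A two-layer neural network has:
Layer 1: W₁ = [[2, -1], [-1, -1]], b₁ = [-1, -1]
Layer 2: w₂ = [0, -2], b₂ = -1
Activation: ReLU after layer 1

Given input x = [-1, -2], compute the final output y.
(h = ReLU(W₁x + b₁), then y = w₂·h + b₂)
y = -5

Layer 1 pre-activation: z₁ = [-1, 2]
After ReLU: h = [0, 2]
Layer 2 output: y = 0×0 + -2×2 + -1 = -5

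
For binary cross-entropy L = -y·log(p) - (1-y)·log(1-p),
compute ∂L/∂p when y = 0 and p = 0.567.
∂L/∂p = 2.309

∂L/∂p = -y/p + (1-y)/(1-p) = 0 + 1/0.433 = 2.309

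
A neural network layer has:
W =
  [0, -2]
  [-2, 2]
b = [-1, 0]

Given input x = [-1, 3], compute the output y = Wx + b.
y = [-7, 8]

Wx = [0×-1 + -2×3, -2×-1 + 2×3]
   = [-6, 8]
y = Wx + b = [-6 + -1, 8 + 0] = [-7, 8]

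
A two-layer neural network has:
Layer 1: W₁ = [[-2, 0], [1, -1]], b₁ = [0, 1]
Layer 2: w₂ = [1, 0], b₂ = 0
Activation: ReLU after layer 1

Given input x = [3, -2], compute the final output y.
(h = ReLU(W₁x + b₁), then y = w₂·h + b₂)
y = 0

Layer 1 pre-activation: z₁ = [-6, 6]
After ReLU: h = [0, 6]
Layer 2 output: y = 1×0 + 0×6 + 0 = 0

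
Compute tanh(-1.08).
-0.7932

tanh(-1.08) = (e^(-1.08) - e^(1.08))/(e^(-1.08) + e^(1.08)) = -0.7932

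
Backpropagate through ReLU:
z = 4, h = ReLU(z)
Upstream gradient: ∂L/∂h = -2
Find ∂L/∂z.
∂L/∂z = -2

h = ReLU(4) = 4
Since z > 0: ∂h/∂z = 1
∂L/∂z = ∂L/∂h · ∂h/∂z = -2 × 1 = -2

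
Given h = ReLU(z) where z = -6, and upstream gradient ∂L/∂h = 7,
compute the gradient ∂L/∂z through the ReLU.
∂L/∂z = 0

h = ReLU(-6) = 0
Since z < 0: ∂h/∂z = 0
∂L/∂z = ∂L/∂h · ∂h/∂z = 7 × 0 = 0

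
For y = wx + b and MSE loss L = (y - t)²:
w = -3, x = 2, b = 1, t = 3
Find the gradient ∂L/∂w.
∂L/∂w = -32

y = wx + b = (-3)(2) + 1 = -5
∂L/∂y = 2(y - t) = 2(-5 - 3) = -16
∂y/∂w = x = 2
∂L/∂w = ∂L/∂y · ∂y/∂w = -16 × 2 = -32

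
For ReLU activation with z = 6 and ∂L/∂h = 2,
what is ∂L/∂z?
∂L/∂z = 2

h = ReLU(6) = 6
Since z > 0: ∂h/∂z = 1
∂L/∂z = ∂L/∂h · ∂h/∂z = 2 × 1 = 2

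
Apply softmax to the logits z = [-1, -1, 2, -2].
p = [0.0445, 0.0445, 0.8945, 0.0164]

exp(z) = [0.3679, 0.3679, 7.389, 0.1353]
Sum = 8.26
p = [0.0445, 0.0445, 0.8945, 0.0164]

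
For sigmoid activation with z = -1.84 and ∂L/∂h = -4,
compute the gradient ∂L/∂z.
∂L/∂z = -0.4731

σ(-1.84) = 0.1371
σ'(-1.84) = σ(-1.84)(1 - σ(-1.84)) = 0.1371 × 0.8629 = 0.1183
∂L/∂z = ∂L/∂h · σ'(z) = -4 × 0.1183 = -0.4731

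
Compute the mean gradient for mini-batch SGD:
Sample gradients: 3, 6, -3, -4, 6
Average gradient = 1.6

Average = (1/5)(3 + 6 + -3 + -4 + 6) = 8/5 = 1.6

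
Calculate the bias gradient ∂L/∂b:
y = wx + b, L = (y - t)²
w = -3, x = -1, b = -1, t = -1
∂L/∂b = 6

y = wx + b = (-3)(-1) + -1 = 2
∂L/∂y = 2(y - t) = 2(2 - -1) = 6
∂y/∂b = 1
∂L/∂b = ∂L/∂y · ∂y/∂b = 6 × 1 = 6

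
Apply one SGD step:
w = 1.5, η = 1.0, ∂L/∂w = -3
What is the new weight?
w_new = 4.5

w_new = w - η·∂L/∂w = 1.5 - 1.0×(-3) = 1.5 - (-3) = 4.5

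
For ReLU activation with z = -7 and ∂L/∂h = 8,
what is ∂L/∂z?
∂L/∂z = 0

h = ReLU(-7) = 0
Since z < 0: ∂h/∂z = 0
∂L/∂z = ∂L/∂h · ∂h/∂z = 8 × 0 = 0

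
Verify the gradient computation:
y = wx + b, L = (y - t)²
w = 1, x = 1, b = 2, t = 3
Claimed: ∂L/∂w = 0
Correct

y = (1)(1) + 2 = 3
∂L/∂y = 2(y - t) = 2(3 - 3) = 0
∂y/∂w = x = 1
∂L/∂w = 0 × 1 = 0

Claimed value: 0
Correct: The correct gradient is 0.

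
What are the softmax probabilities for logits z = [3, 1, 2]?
p = [0.6652, 0.09, 0.2447]

exp(z) = [20.09, 2.718, 7.389]
Sum = 30.19
p = [0.6652, 0.09, 0.2447]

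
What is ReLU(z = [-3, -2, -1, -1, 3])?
h = [0, 0, 0, 0, 3]

ReLU applied element-wise: max(0,-3)=0, max(0,-2)=0, max(0,-1)=0, max(0,-1)=0, max(0,3)=3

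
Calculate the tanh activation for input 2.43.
0.9846

tanh(2.43) = (e^(2.43) - e^(-2.43))/(e^(2.43) + e^(-2.43)) = 0.9846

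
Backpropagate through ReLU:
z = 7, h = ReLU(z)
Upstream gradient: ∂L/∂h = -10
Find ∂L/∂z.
∂L/∂z = -10

h = ReLU(7) = 7
Since z > 0: ∂h/∂z = 1
∂L/∂z = ∂L/∂h · ∂h/∂z = -10 × 1 = -10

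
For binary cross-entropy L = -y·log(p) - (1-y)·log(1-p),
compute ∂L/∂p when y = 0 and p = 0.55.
∂L/∂p = 2.222

∂L/∂p = -y/p + (1-y)/(1-p) = 0 + 1/0.45 = 2.222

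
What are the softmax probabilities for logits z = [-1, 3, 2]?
p = [0.0132, 0.7214, 0.2654]

exp(z) = [0.3679, 20.09, 7.389]
Sum = 27.84
p = [0.0132, 0.7214, 0.2654]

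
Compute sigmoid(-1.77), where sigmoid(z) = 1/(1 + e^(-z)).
0.1455

sigmoid(-1.77) = 1/(1 + e^(1.77)) = 1/(1 + 5.871) = 0.1455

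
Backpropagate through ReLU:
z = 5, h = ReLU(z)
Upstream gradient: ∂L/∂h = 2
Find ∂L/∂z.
∂L/∂z = 2

h = ReLU(5) = 5
Since z > 0: ∂h/∂z = 1
∂L/∂z = ∂L/∂h · ∂h/∂z = 2 × 1 = 2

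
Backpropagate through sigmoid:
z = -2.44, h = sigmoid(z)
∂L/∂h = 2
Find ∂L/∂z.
∂L/∂z = 0.1475

σ(-2.44) = 0.08017
σ'(-2.44) = σ(-2.44)(1 - σ(-2.44)) = 0.08017 × 0.9198 = 0.07375
∂L/∂z = ∂L/∂h · σ'(z) = 2 × 0.07375 = 0.1475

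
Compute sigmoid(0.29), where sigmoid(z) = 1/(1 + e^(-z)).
0.572

sigmoid(0.29) = 1/(1 + e^(-0.29)) = 1/(1 + 0.7483) = 0.572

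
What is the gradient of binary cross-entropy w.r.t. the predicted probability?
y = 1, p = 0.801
∂L/∂p = -1.248

∂L/∂p = -y/p + (1-y)/(1-p) = -1/0.801 + 0 = -1.248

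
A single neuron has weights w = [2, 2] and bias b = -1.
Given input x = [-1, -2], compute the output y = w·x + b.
y = -7

y = (2)(-1) + (2)(-2) + -1 = -7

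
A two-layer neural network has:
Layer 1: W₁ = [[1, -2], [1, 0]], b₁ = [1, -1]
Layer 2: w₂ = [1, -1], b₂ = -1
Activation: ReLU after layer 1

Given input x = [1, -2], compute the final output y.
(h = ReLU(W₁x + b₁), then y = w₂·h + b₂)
y = 5

Layer 1 pre-activation: z₁ = [6, 0]
After ReLU: h = [6, 0]
Layer 2 output: y = 1×6 + -1×0 + -1 = 5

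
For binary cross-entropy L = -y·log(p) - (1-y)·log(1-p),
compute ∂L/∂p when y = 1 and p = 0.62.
∂L/∂p = -1.613

∂L/∂p = -y/p + (1-y)/(1-p) = -1/0.62 + 0 = -1.613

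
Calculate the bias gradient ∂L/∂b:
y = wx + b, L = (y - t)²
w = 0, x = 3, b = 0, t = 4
∂L/∂b = -8

y = wx + b = (0)(3) + 0 = 0
∂L/∂y = 2(y - t) = 2(0 - 4) = -8
∂y/∂b = 1
∂L/∂b = ∂L/∂y · ∂y/∂b = -8 × 1 = -8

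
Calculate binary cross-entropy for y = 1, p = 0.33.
L = 1.109

L = -1·log(0.33) - 0·log(0.67) = -log(0.33) = 1.109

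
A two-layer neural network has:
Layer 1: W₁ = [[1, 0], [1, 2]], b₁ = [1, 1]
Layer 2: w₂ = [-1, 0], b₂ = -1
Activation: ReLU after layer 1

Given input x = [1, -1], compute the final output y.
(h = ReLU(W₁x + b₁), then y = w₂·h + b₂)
y = -3

Layer 1 pre-activation: z₁ = [2, 0]
After ReLU: h = [2, 0]
Layer 2 output: y = -1×2 + 0×0 + -1 = -3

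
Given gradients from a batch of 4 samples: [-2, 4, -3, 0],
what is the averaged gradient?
Average gradient = -0.25

Average = (1/4)(-2 + 4 + -3 + 0) = -1/4 = -0.25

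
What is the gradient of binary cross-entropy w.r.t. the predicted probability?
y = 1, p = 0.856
∂L/∂p = -1.168

∂L/∂p = -y/p + (1-y)/(1-p) = -1/0.856 + 0 = -1.168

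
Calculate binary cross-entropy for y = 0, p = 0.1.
L = 0.1054

L = -0·log(0.1) - 1·log(0.9) = -log(0.9) = 0.1054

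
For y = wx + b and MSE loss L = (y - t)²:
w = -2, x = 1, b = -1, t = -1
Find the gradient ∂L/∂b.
∂L/∂b = -4

y = wx + b = (-2)(1) + -1 = -3
∂L/∂y = 2(y - t) = 2(-3 - -1) = -4
∂y/∂b = 1
∂L/∂b = ∂L/∂y · ∂y/∂b = -4 × 1 = -4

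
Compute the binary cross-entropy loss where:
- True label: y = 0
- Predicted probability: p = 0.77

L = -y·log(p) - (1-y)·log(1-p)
L = 1.47

L = -0·log(0.77) - 1·log(0.23) = -log(0.23) = 1.47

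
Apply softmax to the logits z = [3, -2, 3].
p = [0.4983, 0.0034, 0.4983]

exp(z) = [20.09, 0.1353, 20.09]
Sum = 40.31
p = [0.4983, 0.0034, 0.4983]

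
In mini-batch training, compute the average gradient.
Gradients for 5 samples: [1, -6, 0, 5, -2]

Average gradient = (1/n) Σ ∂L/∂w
Average gradient = -0.4

Average = (1/5)(1 + -6 + 0 + 5 + -2) = -2/5 = -0.4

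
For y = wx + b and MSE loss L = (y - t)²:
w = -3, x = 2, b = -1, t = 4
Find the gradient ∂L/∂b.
∂L/∂b = -22

y = wx + b = (-3)(2) + -1 = -7
∂L/∂y = 2(y - t) = 2(-7 - 4) = -22
∂y/∂b = 1
∂L/∂b = ∂L/∂y · ∂y/∂b = -22 × 1 = -22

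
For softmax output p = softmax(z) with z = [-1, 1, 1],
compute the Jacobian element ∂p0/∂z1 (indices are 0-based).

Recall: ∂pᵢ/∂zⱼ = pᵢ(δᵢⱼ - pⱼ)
∂p0/∂z1 = -0.02968

p = softmax(z) = [0.06338, 0.4683, 0.4683]
p0 = 0.06338, p1 = 0.4683

∂p0/∂z1 = -p0 × p1 = -0.06338 × 0.4683 = -0.02968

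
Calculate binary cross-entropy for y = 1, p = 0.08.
L = 2.526

L = -1·log(0.08) - 0·log(0.92) = -log(0.08) = 2.526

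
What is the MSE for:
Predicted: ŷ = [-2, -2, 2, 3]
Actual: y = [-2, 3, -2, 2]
MSE = 10.5

MSE = (1/4)((-2--2)² + (-2-3)² + (2--2)² + (3-2)²) = (1/4)(0 + 25 + 16 + 1) = 10.5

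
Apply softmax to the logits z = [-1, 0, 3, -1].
p = [0.0169, 0.0458, 0.9205, 0.0169]

exp(z) = [0.3679, 1, 20.09, 0.3679]
Sum = 21.82
p = [0.0169, 0.0458, 0.9205, 0.0169]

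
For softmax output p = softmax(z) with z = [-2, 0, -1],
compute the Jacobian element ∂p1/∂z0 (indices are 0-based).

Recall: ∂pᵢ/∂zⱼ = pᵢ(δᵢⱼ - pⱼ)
∂p1/∂z0 = -0.05989

p = softmax(z) = [0.09003, 0.6652, 0.2447]
p1 = 0.6652, p0 = 0.09003

∂p1/∂z0 = -p1 × p0 = -0.6652 × 0.09003 = -0.05989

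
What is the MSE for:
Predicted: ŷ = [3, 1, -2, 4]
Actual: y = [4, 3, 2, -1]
MSE = 11.5

MSE = (1/4)((3-4)² + (1-3)² + (-2-2)² + (4--1)²) = (1/4)(1 + 4 + 16 + 25) = 11.5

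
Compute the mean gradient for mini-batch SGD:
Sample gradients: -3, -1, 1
Average gradient = -1

Average = (1/3)(-3 + -1 + 1) = -3/3 = -1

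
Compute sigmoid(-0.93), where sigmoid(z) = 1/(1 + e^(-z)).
0.2829

sigmoid(-0.93) = 1/(1 + e^(0.93)) = 1/(1 + 2.535) = 0.2829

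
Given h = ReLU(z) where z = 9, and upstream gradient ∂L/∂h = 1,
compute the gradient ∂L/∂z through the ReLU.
∂L/∂z = 1

h = ReLU(9) = 9
Since z > 0: ∂h/∂z = 1
∂L/∂z = ∂L/∂h · ∂h/∂z = 1 × 1 = 1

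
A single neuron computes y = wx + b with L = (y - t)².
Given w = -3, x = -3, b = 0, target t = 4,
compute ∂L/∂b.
∂L/∂b = 10

y = wx + b = (-3)(-3) + 0 = 9
∂L/∂y = 2(y - t) = 2(9 - 4) = 10
∂y/∂b = 1
∂L/∂b = ∂L/∂y · ∂y/∂b = 10 × 1 = 10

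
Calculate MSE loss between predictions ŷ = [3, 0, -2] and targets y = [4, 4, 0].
MSE = 7

MSE = (1/3)((3-4)² + (0-4)² + (-2-0)²) = (1/3)(1 + 16 + 4) = 7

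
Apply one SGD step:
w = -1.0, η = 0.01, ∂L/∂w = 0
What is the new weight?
w_new = -1

w_new = w - η·∂L/∂w = -1.0 - 0.01×(0) = -1.0 - (0) = -1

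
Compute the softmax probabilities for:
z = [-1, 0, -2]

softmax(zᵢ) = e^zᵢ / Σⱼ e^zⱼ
p = [0.2447, 0.6652, 0.09]

exp(z) = [0.3679, 1, 0.1353]
Sum = 1.503
p = [0.2447, 0.6652, 0.09]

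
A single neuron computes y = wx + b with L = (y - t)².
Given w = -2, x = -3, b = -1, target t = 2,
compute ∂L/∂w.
∂L/∂w = -18

y = wx + b = (-2)(-3) + -1 = 5
∂L/∂y = 2(y - t) = 2(5 - 2) = 6
∂y/∂w = x = -3
∂L/∂w = ∂L/∂y · ∂y/∂w = 6 × -3 = -18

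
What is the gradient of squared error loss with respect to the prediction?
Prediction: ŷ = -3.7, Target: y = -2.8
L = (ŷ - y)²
∂L/∂ŷ = -1.8

∂L/∂ŷ = 2(ŷ - y) = 2(-3.7 - -2.8) = 2(-0.9) = -1.8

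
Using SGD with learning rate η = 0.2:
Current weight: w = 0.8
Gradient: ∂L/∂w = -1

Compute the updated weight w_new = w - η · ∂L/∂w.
w_new = 1

w_new = w - η·∂L/∂w = 0.8 - 0.2×(-1) = 0.8 - (-0.2) = 1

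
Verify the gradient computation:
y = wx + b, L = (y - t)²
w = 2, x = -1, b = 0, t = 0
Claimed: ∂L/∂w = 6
Incorrect

y = (2)(-1) + 0 = -2
∂L/∂y = 2(y - t) = 2(-2 - 0) = -4
∂y/∂w = x = -1
∂L/∂w = -4 × -1 = 4

Claimed value: 6
Incorrect: The correct gradient is 4.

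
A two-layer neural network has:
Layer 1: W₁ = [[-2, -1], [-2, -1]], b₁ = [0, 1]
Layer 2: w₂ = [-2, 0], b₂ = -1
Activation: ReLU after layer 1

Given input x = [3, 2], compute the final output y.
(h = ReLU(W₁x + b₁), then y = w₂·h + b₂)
y = -1

Layer 1 pre-activation: z₁ = [-8, -7]
After ReLU: h = [0, 0]
Layer 2 output: y = -2×0 + 0×0 + -1 = -1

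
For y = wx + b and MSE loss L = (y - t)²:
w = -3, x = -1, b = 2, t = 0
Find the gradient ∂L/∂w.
∂L/∂w = -10

y = wx + b = (-3)(-1) + 2 = 5
∂L/∂y = 2(y - t) = 2(5 - 0) = 10
∂y/∂w = x = -1
∂L/∂w = ∂L/∂y · ∂y/∂w = 10 × -1 = -10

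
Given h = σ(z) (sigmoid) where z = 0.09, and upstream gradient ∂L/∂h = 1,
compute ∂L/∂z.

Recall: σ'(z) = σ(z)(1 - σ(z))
∂L/∂z = 0.2495

σ(0.09) = 0.5225
σ'(0.09) = σ(0.09)(1 - σ(0.09)) = 0.5225 × 0.4775 = 0.2495
∂L/∂z = ∂L/∂h · σ'(z) = 1 × 0.2495 = 0.2495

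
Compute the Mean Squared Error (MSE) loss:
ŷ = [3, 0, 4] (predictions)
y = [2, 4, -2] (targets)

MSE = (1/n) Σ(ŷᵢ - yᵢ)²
MSE = 17.67

MSE = (1/3)((3-2)² + (0-4)² + (4--2)²) = (1/3)(1 + 16 + 36) = 17.67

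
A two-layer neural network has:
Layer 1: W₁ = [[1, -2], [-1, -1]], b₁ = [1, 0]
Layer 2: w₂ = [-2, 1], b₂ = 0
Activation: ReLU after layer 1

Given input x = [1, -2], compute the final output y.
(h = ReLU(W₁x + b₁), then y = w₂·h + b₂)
y = -11

Layer 1 pre-activation: z₁ = [6, 1]
After ReLU: h = [6, 1]
Layer 2 output: y = -2×6 + 1×1 + 0 = -11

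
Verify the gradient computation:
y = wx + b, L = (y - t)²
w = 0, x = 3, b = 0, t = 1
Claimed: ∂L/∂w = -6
Correct

y = (0)(3) + 0 = 0
∂L/∂y = 2(y - t) = 2(0 - 1) = -2
∂y/∂w = x = 3
∂L/∂w = -2 × 3 = -6

Claimed value: -6
Correct: The correct gradient is -6.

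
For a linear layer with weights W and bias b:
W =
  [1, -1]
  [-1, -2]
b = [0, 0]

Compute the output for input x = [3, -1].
y = [4, -1]

Wx = [1×3 + -1×-1, -1×3 + -2×-1]
   = [4, -1]
y = Wx + b = [4 + 0, -1 + 0] = [4, -1]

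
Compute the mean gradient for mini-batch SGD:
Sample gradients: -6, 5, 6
Average gradient = 1.667

Average = (1/3)(-6 + 5 + 6) = 5/3 = 1.667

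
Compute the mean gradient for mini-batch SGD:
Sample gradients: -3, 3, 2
Average gradient = 0.6667

Average = (1/3)(-3 + 3 + 2) = 2/3 = 0.6667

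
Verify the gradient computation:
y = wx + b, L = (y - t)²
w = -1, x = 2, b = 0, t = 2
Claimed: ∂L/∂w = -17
Incorrect

y = (-1)(2) + 0 = -2
∂L/∂y = 2(y - t) = 2(-2 - 2) = -8
∂y/∂w = x = 2
∂L/∂w = -8 × 2 = -16

Claimed value: -17
Incorrect: The correct gradient is -16.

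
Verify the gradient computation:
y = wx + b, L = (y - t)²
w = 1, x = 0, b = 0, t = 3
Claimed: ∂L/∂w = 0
Correct

y = (1)(0) + 0 = 0
∂L/∂y = 2(y - t) = 2(0 - 3) = -6
∂y/∂w = x = 0
∂L/∂w = -6 × 0 = 0

Claimed value: 0
Correct: The correct gradient is 0.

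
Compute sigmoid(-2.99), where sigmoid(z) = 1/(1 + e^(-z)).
0.04788

sigmoid(-2.99) = 1/(1 + e^(2.99)) = 1/(1 + 19.89) = 0.04788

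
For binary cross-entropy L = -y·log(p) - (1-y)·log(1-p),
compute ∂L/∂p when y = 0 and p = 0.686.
∂L/∂p = 3.185

∂L/∂p = -y/p + (1-y)/(1-p) = 0 + 1/0.314 = 3.185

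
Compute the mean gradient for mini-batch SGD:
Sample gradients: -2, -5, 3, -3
Average gradient = -1.75

Average = (1/4)(-2 + -5 + 3 + -3) = -7/4 = -1.75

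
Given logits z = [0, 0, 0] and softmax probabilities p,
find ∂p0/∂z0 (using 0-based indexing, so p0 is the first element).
∂p0/∂z0 = 0.2222

p = softmax(z) = [0.3333, 0.3333, 0.3333]
p0 = 0.3333

∂p0/∂z0 = p0(1 - p0) = 0.3333 × (1 - 0.3333) = 0.2222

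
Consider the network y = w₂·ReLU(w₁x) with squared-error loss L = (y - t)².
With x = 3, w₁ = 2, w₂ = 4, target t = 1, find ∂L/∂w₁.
∂L/∂w₁ = 552

Forward pass:
z = w₁x = 2×3 = 6
h = ReLU(6) = 6
y = w₂h = 4×6 = 24

Backward pass:
∂L/∂y = 2(y - t) = 2(24 - 1) = 46
∂y/∂h = w₂ = 4
∂h/∂z = 1 (ReLU derivative)
∂z/∂w₁ = x = 3

∂L/∂w₁ = 46 × 4 × 1 × 3 = 552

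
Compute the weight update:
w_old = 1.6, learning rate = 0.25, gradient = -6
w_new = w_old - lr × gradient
w_new = 3.1

w_new = w - η·∂L/∂w = 1.6 - 0.25×(-6) = 1.6 - (-1.5) = 3.1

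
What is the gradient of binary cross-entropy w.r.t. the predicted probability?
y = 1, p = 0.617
∂L/∂p = -1.621

∂L/∂p = -y/p + (1-y)/(1-p) = -1/0.617 + 0 = -1.621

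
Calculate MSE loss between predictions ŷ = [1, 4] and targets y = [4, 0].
MSE = 12.5

MSE = (1/2)((1-4)² + (4-0)²) = (1/2)(9 + 16) = 12.5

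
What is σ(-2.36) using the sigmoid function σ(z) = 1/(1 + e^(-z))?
0.08627

sigmoid(-2.36) = 1/(1 + e^(2.36)) = 1/(1 + 10.59) = 0.08627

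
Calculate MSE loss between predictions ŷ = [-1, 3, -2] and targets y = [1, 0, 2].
MSE = 9.667

MSE = (1/3)((-1-1)² + (3-0)² + (-2-2)²) = (1/3)(4 + 9 + 16) = 9.667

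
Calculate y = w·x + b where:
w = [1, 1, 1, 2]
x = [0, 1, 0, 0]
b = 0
y = 1

y = (1)(0) + (1)(1) + (1)(0) + (2)(0) + 0 = 1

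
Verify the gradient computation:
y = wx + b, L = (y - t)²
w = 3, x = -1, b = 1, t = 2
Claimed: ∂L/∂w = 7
Incorrect

y = (3)(-1) + 1 = -2
∂L/∂y = 2(y - t) = 2(-2 - 2) = -8
∂y/∂w = x = -1
∂L/∂w = -8 × -1 = 8

Claimed value: 7
Incorrect: The correct gradient is 8.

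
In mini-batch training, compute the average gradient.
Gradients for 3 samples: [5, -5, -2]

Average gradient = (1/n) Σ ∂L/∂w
Average gradient = -0.6667

Average = (1/3)(5 + -5 + -2) = -2/3 = -0.6667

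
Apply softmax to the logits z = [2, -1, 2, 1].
p = [0.4136, 0.0206, 0.4136, 0.1522]

exp(z) = [7.389, 0.3679, 7.389, 2.718]
Sum = 17.86
p = [0.4136, 0.0206, 0.4136, 0.1522]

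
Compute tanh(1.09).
0.7969

tanh(1.09) = (e^(1.09) - e^(-1.09))/(e^(1.09) + e^(-1.09)) = 0.7969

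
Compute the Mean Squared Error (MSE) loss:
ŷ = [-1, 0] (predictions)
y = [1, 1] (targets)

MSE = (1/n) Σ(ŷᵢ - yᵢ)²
MSE = 2.5

MSE = (1/2)((-1-1)² + (0-1)²) = (1/2)(4 + 1) = 2.5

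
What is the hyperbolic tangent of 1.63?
0.9261

tanh(1.63) = (e^(1.63) - e^(-1.63))/(e^(1.63) + e^(-1.63)) = 0.9261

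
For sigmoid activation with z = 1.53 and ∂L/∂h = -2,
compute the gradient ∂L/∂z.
∂L/∂z = -0.2926

σ(1.53) = 0.822
σ'(1.53) = σ(1.53)(1 - σ(1.53)) = 0.822 × 0.178 = 0.1463
∂L/∂z = ∂L/∂h · σ'(z) = -2 × 0.1463 = -0.2926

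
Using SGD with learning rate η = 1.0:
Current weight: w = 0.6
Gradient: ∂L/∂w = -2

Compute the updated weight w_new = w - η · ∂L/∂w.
w_new = 2.6

w_new = w - η·∂L/∂w = 0.6 - 1.0×(-2) = 0.6 - (-2) = 2.6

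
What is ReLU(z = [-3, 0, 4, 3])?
h = [0, 0, 4, 3]

ReLU applied element-wise: max(0,-3)=0, max(0,0)=0, max(0,4)=4, max(0,3)=3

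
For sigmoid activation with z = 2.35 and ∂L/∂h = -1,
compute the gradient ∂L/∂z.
∂L/∂z = -0.07949

σ(2.35) = 0.9129
σ'(2.35) = σ(2.35)(1 - σ(2.35)) = 0.9129 × 0.08707 = 0.07949
∂L/∂z = ∂L/∂h · σ'(z) = -1 × 0.07949 = -0.07949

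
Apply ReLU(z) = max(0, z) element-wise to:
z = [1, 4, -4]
h = [1, 4, 0]

ReLU applied element-wise: max(0,1)=1, max(0,4)=4, max(0,-4)=0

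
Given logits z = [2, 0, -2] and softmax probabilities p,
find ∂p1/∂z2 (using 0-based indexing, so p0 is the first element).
∂p1/∂z2 = -0.001862

p = softmax(z) = [0.8668, 0.1173, 0.01588]
p1 = 0.1173, p2 = 0.01588

∂p1/∂z2 = -p1 × p2 = -0.1173 × 0.01588 = -0.001862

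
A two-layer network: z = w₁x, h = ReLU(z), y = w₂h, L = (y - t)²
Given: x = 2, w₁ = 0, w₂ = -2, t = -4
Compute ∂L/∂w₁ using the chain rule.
∂L/∂w₁ = 0

Forward pass:
z = w₁x = 0×2 = 0
h = ReLU(0) = 0
y = w₂h = -2×0 = 0

Backward pass:
∂L/∂y = 2(y - t) = 2(0 - -4) = 8
∂y/∂h = w₂ = -2
∂h/∂z = 0 (ReLU derivative)
∂z/∂w₁ = x = 2

∂L/∂w₁ = 8 × -2 × 0 × 2 = 0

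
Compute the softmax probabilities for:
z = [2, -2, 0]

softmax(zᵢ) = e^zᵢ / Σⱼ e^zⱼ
p = [0.8668, 0.0159, 0.1173]

exp(z) = [7.389, 0.1353, 1]
Sum = 8.524
p = [0.8668, 0.0159, 0.1173]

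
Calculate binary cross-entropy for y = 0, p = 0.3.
L = 0.3567

L = -0·log(0.3) - 1·log(0.7) = -log(0.7) = 0.3567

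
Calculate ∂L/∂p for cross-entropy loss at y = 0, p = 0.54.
∂L/∂p = 2.174

∂L/∂p = -y/p + (1-y)/(1-p) = 0 + 1/0.46 = 2.174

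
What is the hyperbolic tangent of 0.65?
0.5717

tanh(0.65) = (e^(0.65) - e^(-0.65))/(e^(0.65) + e^(-0.65)) = 0.5717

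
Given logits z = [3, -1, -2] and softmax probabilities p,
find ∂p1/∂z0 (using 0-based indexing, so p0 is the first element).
∂p1/∂z0 = -0.01743

p = softmax(z) = [0.9756, 0.01787, 0.006573]
p1 = 0.01787, p0 = 0.9756

∂p1/∂z0 = -p1 × p0 = -0.01787 × 0.9756 = -0.01743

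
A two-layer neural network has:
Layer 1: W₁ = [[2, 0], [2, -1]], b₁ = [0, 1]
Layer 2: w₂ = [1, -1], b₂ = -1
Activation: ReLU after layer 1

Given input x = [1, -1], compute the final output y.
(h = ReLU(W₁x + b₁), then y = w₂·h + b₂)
y = -3

Layer 1 pre-activation: z₁ = [2, 4]
After ReLU: h = [2, 4]
Layer 2 output: y = 1×2 + -1×4 + -1 = -3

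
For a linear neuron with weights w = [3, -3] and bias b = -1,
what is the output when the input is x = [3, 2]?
y = 2

y = (3)(3) + (-3)(2) + -1 = 2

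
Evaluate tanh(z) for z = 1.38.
0.881

tanh(1.38) = (e^(1.38) - e^(-1.38))/(e^(1.38) + e^(-1.38)) = 0.881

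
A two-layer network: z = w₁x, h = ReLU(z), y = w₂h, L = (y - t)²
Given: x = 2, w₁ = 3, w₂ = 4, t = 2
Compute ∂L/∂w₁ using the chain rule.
∂L/∂w₁ = 352

Forward pass:
z = w₁x = 3×2 = 6
h = ReLU(6) = 6
y = w₂h = 4×6 = 24

Backward pass:
∂L/∂y = 2(y - t) = 2(24 - 2) = 44
∂y/∂h = w₂ = 4
∂h/∂z = 1 (ReLU derivative)
∂z/∂w₁ = x = 2

∂L/∂w₁ = 44 × 4 × 1 × 2 = 352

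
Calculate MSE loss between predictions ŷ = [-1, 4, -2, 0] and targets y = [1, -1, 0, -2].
MSE = 9.25

MSE = (1/4)((-1-1)² + (4--1)² + (-2-0)² + (0--2)²) = (1/4)(4 + 25 + 4 + 4) = 9.25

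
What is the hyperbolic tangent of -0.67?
-0.585

tanh(-0.67) = (e^(-0.67) - e^(0.67))/(e^(-0.67) + e^(0.67)) = -0.585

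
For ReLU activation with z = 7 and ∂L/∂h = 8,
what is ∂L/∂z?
∂L/∂z = 8

h = ReLU(7) = 7
Since z > 0: ∂h/∂z = 1
∂L/∂z = ∂L/∂h · ∂h/∂z = 8 × 1 = 8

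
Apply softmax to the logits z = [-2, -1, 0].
p = [0.09, 0.2447, 0.6652]

exp(z) = [0.1353, 0.3679, 1]
Sum = 1.503
p = [0.09, 0.2447, 0.6652]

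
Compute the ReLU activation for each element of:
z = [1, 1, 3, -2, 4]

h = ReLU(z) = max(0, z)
h = [1, 1, 3, 0, 4]

ReLU applied element-wise: max(0,1)=1, max(0,1)=1, max(0,3)=3, max(0,-2)=0, max(0,4)=4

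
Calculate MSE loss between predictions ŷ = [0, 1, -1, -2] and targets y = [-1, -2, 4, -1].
MSE = 9

MSE = (1/4)((0--1)² + (1--2)² + (-1-4)² + (-2--1)²) = (1/4)(1 + 9 + 25 + 1) = 9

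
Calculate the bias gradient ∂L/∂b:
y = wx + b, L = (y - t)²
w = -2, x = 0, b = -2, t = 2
∂L/∂b = -8

y = wx + b = (-2)(0) + -2 = -2
∂L/∂y = 2(y - t) = 2(-2 - 2) = -8
∂y/∂b = 1
∂L/∂b = ∂L/∂y · ∂y/∂b = -8 × 1 = -8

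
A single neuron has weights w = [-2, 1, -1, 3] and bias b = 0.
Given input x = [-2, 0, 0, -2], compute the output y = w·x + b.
y = -2

y = (-2)(-2) + (1)(0) + (-1)(0) + (3)(-2) + 0 = -2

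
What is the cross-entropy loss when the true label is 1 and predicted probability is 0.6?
L = 0.5108

L = -1·log(0.6) - 0·log(0.4) = -log(0.6) = 0.5108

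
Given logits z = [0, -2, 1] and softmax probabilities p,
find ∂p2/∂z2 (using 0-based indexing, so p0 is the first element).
∂p2/∂z2 = 0.2078

p = softmax(z) = [0.2595, 0.03512, 0.7054]
p2 = 0.7054

∂p2/∂z2 = p2(1 - p2) = 0.7054 × (1 - 0.7054) = 0.2078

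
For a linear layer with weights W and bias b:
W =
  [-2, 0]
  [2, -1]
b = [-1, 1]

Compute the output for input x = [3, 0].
y = [-7, 7]

Wx = [-2×3 + 0×0, 2×3 + -1×0]
   = [-6, 6]
y = Wx + b = [-6 + -1, 6 + 1] = [-7, 7]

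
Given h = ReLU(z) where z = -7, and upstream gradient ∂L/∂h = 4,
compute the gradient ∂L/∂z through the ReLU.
∂L/∂z = 0

h = ReLU(-7) = 0
Since z < 0: ∂h/∂z = 0
∂L/∂z = ∂L/∂h · ∂h/∂z = 4 × 0 = 0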